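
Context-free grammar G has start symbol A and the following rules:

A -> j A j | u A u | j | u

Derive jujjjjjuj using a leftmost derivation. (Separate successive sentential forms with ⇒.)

A ⇒ jAj ⇒ juAuj ⇒ jujAjuj ⇒ jujjAjjuj ⇒ jujjjjjuj

A ⇒ jAj   [A -> j A j]
jAj ⇒ juAuj   [A -> u A u]
juAuj ⇒ jujAjuj   [A -> j A j]
jujAjuj ⇒ jujjAjjuj   [A -> j A j]
jujjAjjuj ⇒ jujjjjjuj   [A -> j]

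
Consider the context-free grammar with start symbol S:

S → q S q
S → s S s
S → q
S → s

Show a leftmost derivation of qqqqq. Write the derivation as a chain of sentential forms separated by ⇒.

S⇒qSq⇒qqSqq⇒qqqqq

S ⇒ qSq   [S → q S q]
qSq ⇒ qqSqq   [S → q S q]
qqSqq ⇒ qqqqq   [S → q]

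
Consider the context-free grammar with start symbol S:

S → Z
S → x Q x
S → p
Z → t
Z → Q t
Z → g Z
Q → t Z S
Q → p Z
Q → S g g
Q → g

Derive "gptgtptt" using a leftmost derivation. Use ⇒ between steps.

S⇒Z⇒gZ⇒gQt⇒gpZt⇒gpQtt⇒gptZStt⇒gptgZStt⇒gptgtStt⇒gptgtptt

S ⇒ Z   [S → Z]
Z ⇒ gZ   [Z → g Z]
gZ ⇒ gQt   [Z → Q t]
gQt ⇒ gpZt   [Q → p Z]
gpZt ⇒ gpQtt   [Z → Q t]
gpQtt ⇒ gptZStt   [Q → t Z S]
gptZStt ⇒ gptgZStt   [Z → g Z]
gptgZStt ⇒ gptgtStt   [Z → t]
gptgtStt ⇒ gptgtptt   [S → p]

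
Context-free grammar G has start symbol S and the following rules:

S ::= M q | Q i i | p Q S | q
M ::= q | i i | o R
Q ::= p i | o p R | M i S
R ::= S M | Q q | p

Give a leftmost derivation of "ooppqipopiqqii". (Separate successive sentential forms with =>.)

S => Qii   [S ::= Q i i]
Qii => MiSii   [Q ::= M i S]
MiSii => oRiSii   [M ::= o R]
oRiSii => oQqiSii   [R ::= Q q]
oQqiSii => oopRqiSii   [Q ::= o p R]
oopRqiSii => ooppqiSii   [R ::= p]
ooppqiSii => ooppqipQSii   [S ::= p Q S]
ooppqipQSii => ooppqipMiSSii   [Q ::= M i S]
ooppqipMiSSii => ooppqipoRiSSii   [M ::= o R]
ooppqipoRiSSii => ooppqipopiSSii   [R ::= p]
ooppqipopiSSii => ooppqipopiqSii   [S ::= q]
ooppqipopiqSii => ooppqipopiqqii   [S ::= q]

S => Qii => MiSii => oRiSii => oQqiSii => oopRqiSii => ooppqiSii => ooppqipQSii => ooppqipMiSSii => ooppqipoRiSSii => ooppqipopiSSii => ooppqipopiqSii => ooppqipopiqqii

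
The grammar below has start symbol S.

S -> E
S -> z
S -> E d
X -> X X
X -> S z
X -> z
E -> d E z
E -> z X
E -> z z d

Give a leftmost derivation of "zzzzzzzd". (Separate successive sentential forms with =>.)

S=>Ed=>zXd=>zSzd=>zEzd=>zzXzd=>zzXXzd=>zzXXXzd=>zzzXXzd=>zzzXXXzd=>zzzzXXzd=>zzzzzXzd=>zzzzzzzd

S => Ed   [S -> E d]
Ed => zXd   [E -> z X]
zXd => zSzd   [X -> S z]
zSzd => zEzd   [S -> E]
zEzd => zzXzd   [E -> z X]
zzXzd => zzXXzd   [X -> X X]
zzXXzd => zzXXXzd   [X -> X X]
zzXXXzd => zzzXXzd   [X -> z]
zzzXXzd => zzzXXXzd   [X -> X X]
zzzXXXzd => zzzzXXzd   [X -> z]
zzzzXXzd => zzzzzXzd   [X -> z]
zzzzzXzd => zzzzzzzd   [X -> z]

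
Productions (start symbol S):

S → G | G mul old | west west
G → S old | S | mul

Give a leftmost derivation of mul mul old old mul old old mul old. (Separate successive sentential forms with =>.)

S => G mul old => S old mul old => G mul old old mul old => S old mul old old mul old => G mul old old mul old old mul old => mul mul old old mul old old mul old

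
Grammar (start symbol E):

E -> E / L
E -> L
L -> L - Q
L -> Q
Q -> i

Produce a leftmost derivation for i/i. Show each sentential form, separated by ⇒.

E⇒E/L⇒L/L⇒Q/L⇒i/L⇒i/Q⇒i/i

E ⇒ E/L   [E -> E / L]
E/L ⇒ L/L   [E -> L]
L/L ⇒ Q/L   [L -> Q]
Q/L ⇒ i/L   [Q -> i]
i/L ⇒ i/Q   [L -> Q]
i/Q ⇒ i/i   [Q -> i]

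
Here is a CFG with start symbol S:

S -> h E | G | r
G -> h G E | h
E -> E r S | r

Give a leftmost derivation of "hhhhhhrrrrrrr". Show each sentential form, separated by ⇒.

S ⇒ G   [S -> G]
G ⇒ hGE   [G -> h G E]
hGE ⇒ hhGEE   [G -> h G E]
hhGEE ⇒ hhhGEEE   [G -> h G E]
hhhGEEE ⇒ hhhhGEEEE   [G -> h G E]
hhhhGEEEE ⇒ hhhhhGEEEEE   [G -> h G E]
hhhhhGEEEEE ⇒ hhhhhhEEEEE   [G -> h]
hhhhhhEEEEE ⇒ hhhhhhErSEEEE   [E -> E r S]
hhhhhhErSEEEE ⇒ hhhhhhrrSEEEE   [E -> r]
hhhhhhrrSEEEE ⇒ hhhhhhrrrEEEE   [S -> r]
hhhhhhrrrEEEE ⇒ hhhhhhrrrrEEE   [E -> r]
hhhhhhrrrrEEE ⇒ hhhhhhrrrrrEE   [E -> r]
hhhhhhrrrrrEE ⇒ hhhhhhrrrrrrE   [E -> r]
hhhhhhrrrrrrE ⇒ hhhhhhrrrrrrr   [E -> r]

S ⇒ G ⇒ hGE ⇒ hhGEE ⇒ hhhGEEE ⇒ hhhhGEEEE ⇒ hhhhhGEEEEE ⇒ hhhhhhEEEEE ⇒ hhhhhhErSEEEE ⇒ hhhhhhrrSEEEE ⇒ hhhhhhrrrEEEE ⇒ hhhhhhrrrrEEE ⇒ hhhhhhrrrrrEE ⇒ hhhhhhrrrrrrE ⇒ hhhhhhrrrrrrr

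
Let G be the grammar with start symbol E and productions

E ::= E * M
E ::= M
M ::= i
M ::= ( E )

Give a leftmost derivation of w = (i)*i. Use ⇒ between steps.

E ⇒ E*M   [E ::= E * M]
E*M ⇒ M*M   [E ::= M]
M*M ⇒ (E)*M   [M ::= ( E )]
(E)*M ⇒ (M)*M   [E ::= M]
(M)*M ⇒ (i)*M   [M ::= i]
(i)*M ⇒ (i)*i   [M ::= i]

E ⇒ E*M ⇒ M*M ⇒ (E)*M ⇒ (M)*M ⇒ (i)*M ⇒ (i)*i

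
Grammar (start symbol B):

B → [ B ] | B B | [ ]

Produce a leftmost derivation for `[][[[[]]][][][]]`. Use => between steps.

B=>BB=>[]B=>[][B]=>[][BB]=>[][BBB]=>[][[B]BB]=>[][[[B]]BB]=>[][[[[]]]BB]=>[][[[[]]]BBB]=>[][[[[]]][]BB]=>[][[[[]]][][]B]=>[][[[[]]][][][]]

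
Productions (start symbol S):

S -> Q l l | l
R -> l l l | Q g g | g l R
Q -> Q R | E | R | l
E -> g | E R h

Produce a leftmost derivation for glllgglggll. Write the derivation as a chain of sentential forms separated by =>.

S => Qll => QRll => RRll => QggRll => QRggRll => ERggRll => gRggRll => glllggRll => glllggQggll => glllgglggll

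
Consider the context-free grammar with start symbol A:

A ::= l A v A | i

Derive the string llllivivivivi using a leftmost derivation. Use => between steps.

A=>lAvA=>llAvAvA=>lllAvAvAvA=>llllAvAvAvAvA=>llllivAvAvAvA=>llllivivAvAvA=>llllivivivAvA=>llllivivivivA=>llllivivivivi

A => lAvA   [A ::= l A v A]
lAvA => llAvAvA   [A ::= l A v A]
llAvAvA => lllAvAvAvA   [A ::= l A v A]
lllAvAvAvA => llllAvAvAvAvA   [A ::= l A v A]
llllAvAvAvAvA => llllivAvAvAvA   [A ::= i]
llllivAvAvAvA => llllivivAvAvA   [A ::= i]
llllivivAvAvA => llllivivivAvA   [A ::= i]
llllivivivAvA => llllivivivivA   [A ::= i]
llllivivivivA => llllivivivivi   [A ::= i]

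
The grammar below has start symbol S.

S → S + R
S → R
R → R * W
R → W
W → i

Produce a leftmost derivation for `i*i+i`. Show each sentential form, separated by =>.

S => S+R   [S → S + R]
S+R => R+R   [S → R]
R+R => R*W+R   [R → R * W]
R*W+R => W*W+R   [R → W]
W*W+R => i*W+R   [W → i]
i*W+R => i*i+R   [W → i]
i*i+R => i*i+W   [R → W]
i*i+W => i*i+i   [W → i]

S=>S+R=>R+R=>R*W+R=>W*W+R=>i*W+R=>i*i+R=>i*i+W=>i*i+i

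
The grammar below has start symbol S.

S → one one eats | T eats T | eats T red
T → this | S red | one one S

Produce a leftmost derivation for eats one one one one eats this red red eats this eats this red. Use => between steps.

S => eats T red   [S → eats T red]
eats T red => eats one one S red   [T → one one S]
eats one one S red => eats one one T eats T red   [S → T eats T]
eats one one T eats T red => eats one one one one S eats T red   [T → one one S]
eats one one one one S eats T red => eats one one one one T eats T eats T red   [S → T eats T]
eats one one one one T eats T eats T red => eats one one one one S red eats T eats T red   [T → S red]
eats one one one one S red eats T eats T red => eats one one one one eats T red red eats T eats T red   [S → eats T red]
eats one one one one eats T red red eats T eats T red => eats one one one one eats this red red eats T eats T red   [T → this]
eats one one one one eats this red red eats T eats T red => eats one one one one eats this red red eats this eats T red   [T → this]
eats one one one one eats this red red eats this eats T red => eats one one one one eats this red red eats this eats this red   [T → this]

S => eats T red => eats one one S red => eats one one T eats T red => eats one one one one S eats T red => eats one one one one T eats T eats T red => eats one one one one S red eats T eats T red => eats one one one one eats T red red eats T eats T red => eats one one one one eats this red red eats T eats T red => eats one one one one eats this red red eats this eats T red => eats one one one one eats this red red eats this eats this red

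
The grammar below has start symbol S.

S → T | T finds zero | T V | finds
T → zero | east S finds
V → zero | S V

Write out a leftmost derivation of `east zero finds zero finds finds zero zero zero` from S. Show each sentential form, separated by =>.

S => T V => east S finds V => east T finds zero finds V => east zero finds zero finds V => east zero finds zero finds S V => east zero finds zero finds finds V => east zero finds zero finds finds S V => east zero finds zero finds finds T V => east zero finds zero finds finds zero V => east zero finds zero finds finds zero S V => east zero finds zero finds finds zero T V => east zero finds zero finds finds zero zero V => east zero finds zero finds finds zero zero zero

S => T V   [S → T V]
T V => east S finds V   [T → east S finds]
east S finds V => east T finds zero finds V   [S → T finds zero]
east T finds zero finds V => east zero finds zero finds V   [T → zero]
east zero finds zero finds V => east zero finds zero finds S V   [V → S V]
east zero finds zero finds S V => east zero finds zero finds finds V   [S → finds]
east zero finds zero finds finds V => east zero finds zero finds finds S V   [V → S V]
east zero finds zero finds finds S V => east zero finds zero finds finds T V   [S → T]
east zero finds zero finds finds T V => east zero finds zero finds finds zero V   [T → zero]
east zero finds zero finds finds zero V => east zero finds zero finds finds zero S V   [V → S V]
east zero finds zero finds finds zero S V => east zero finds zero finds finds zero T V   [S → T]
east zero finds zero finds finds zero T V => east zero finds zero finds finds zero zero V   [T → zero]
east zero finds zero finds finds zero zero V => east zero finds zero finds finds zero zero zero   [V → zero]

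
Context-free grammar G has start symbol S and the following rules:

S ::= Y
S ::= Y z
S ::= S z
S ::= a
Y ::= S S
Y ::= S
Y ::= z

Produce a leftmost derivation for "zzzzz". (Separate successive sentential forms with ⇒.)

S ⇒ Sz ⇒ Szz ⇒ Szzz ⇒ Yzzzz ⇒ zzzzz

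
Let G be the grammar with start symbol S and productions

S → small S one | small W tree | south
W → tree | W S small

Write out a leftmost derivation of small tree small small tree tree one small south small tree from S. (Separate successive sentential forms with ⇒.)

S ⇒ small W tree ⇒ small W S small tree ⇒ small W S small S small tree ⇒ small tree S small S small tree ⇒ small tree small S one small S small tree ⇒ small tree small small W tree one small S small tree ⇒ small tree small small tree tree one small S small tree ⇒ small tree small small tree tree one small south small tree

S ⇒ small W tree   [S → small W tree]
small W tree ⇒ small W S small tree   [W → W S small]
small W S small tree ⇒ small W S small S small tree   [W → W S small]
small W S small S small tree ⇒ small tree S small S small tree   [W → tree]
small tree S small S small tree ⇒ small tree small S one small S small tree   [S → small S one]
small tree small S one small S small tree ⇒ small tree small small W tree one small S small tree   [S → small W tree]
small tree small small W tree one small S small tree ⇒ small tree small small tree tree one small S small tree   [W → tree]
small tree small small tree tree one small S small tree ⇒ small tree small small tree tree one small south small tree   [S → south]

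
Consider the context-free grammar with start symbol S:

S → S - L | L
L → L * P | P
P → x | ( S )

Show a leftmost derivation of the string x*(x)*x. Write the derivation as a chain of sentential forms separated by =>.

S => L => L*P => L*P*P => P*P*P => x*P*P => x*(S)*P => x*(L)*P => x*(P)*P => x*(x)*P => x*(x)*x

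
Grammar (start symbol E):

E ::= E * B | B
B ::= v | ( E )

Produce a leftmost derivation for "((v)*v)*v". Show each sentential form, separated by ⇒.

E⇒E*B⇒B*B⇒(E)*B⇒(E*B)*B⇒(B*B)*B⇒((E)*B)*B⇒((B)*B)*B⇒((v)*B)*B⇒((v)*v)*B⇒((v)*v)*v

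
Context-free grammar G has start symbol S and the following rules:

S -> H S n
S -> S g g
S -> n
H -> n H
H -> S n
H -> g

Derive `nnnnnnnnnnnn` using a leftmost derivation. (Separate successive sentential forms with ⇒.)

S ⇒ HSn   [S -> H S n]
HSn ⇒ nHSn   [H -> n H]
nHSn ⇒ nnHSn   [H -> n H]
nnHSn ⇒ nnSnSn   [H -> S n]
nnSnSn ⇒ nnHSnnSn   [S -> H S n]
nnHSnnSn ⇒ nnSnSnnSn   [H -> S n]
nnSnSnnSn ⇒ nnHSnnSnnSn   [S -> H S n]
nnHSnnSnnSn ⇒ nnSnSnnSnnSn   [H -> S n]
nnSnSnnSnnSn ⇒ nnnnSnnSnnSn   [S -> n]
nnnnSnnSnnSn ⇒ nnnnnnnSnnSn   [S -> n]
nnnnnnnSnnSn ⇒ nnnnnnnnnnSn   [S -> n]
nnnnnnnnnnSn ⇒ nnnnnnnnnnnn   [S -> n]

S ⇒ HSn ⇒ nHSn ⇒ nnHSn ⇒ nnSnSn ⇒ nnHSnnSn ⇒ nnSnSnnSn ⇒ nnHSnnSnnSn ⇒ nnSnSnnSnnSn ⇒ nnnnSnnSnnSn ⇒ nnnnnnnSnnSn ⇒ nnnnnnnnnnSn ⇒ nnnnnnnnnnnn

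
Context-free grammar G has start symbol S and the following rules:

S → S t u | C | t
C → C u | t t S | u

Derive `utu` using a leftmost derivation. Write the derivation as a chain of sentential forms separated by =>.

S => Stu   [S → S t u]
Stu => Ctu   [S → C]
Ctu => utu   [C → u]

S=>Stu=>Ctu=>utu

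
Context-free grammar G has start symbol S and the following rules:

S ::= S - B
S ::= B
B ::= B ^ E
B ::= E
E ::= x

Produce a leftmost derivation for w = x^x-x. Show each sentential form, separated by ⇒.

S ⇒ S-B   [S ::= S - B]
S-B ⇒ B-B   [S ::= B]
B-B ⇒ B^E-B   [B ::= B ^ E]
B^E-B ⇒ E^E-B   [B ::= E]
E^E-B ⇒ x^E-B   [E ::= x]
x^E-B ⇒ x^x-B   [E ::= x]
x^x-B ⇒ x^x-E   [B ::= E]
x^x-E ⇒ x^x-x   [E ::= x]

S ⇒ S-B ⇒ B-B ⇒ B^E-B ⇒ E^E-B ⇒ x^E-B ⇒ x^x-B ⇒ x^x-E ⇒ x^x-x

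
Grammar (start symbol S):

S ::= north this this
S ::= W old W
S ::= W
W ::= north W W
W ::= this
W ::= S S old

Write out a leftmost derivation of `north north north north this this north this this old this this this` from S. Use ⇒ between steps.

S ⇒ W ⇒ north W W ⇒ north north W W W ⇒ north north north W W W W ⇒ north north north S S old W W W ⇒ north north north north this this S old W W W ⇒ north north north north this this north this this old W W W ⇒ north north north north this this north this this old this W W ⇒ north north north north this this north this this old this this W ⇒ north north north north this this north this this old this this this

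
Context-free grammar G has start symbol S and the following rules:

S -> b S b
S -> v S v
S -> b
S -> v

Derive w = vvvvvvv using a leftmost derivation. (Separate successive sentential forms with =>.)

S => vSv   [S -> v S v]
vSv => vvSvv   [S -> v S v]
vvSvv => vvvSvvv   [S -> v S v]
vvvSvvv => vvvvvvv   [S -> v]

S => vSv => vvSvv => vvvSvvv => vvvvvvv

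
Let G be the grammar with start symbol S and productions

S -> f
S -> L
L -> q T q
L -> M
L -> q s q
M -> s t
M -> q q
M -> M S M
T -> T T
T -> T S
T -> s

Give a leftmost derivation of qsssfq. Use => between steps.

S => L => qTq => qTSq => qTTSq => qTTTSq => qsTTSq => qssTSq => qsssSq => qsssfq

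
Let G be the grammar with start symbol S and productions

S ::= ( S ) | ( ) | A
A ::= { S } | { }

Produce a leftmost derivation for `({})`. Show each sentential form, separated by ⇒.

S ⇒ (S) ⇒ (A) ⇒ ({})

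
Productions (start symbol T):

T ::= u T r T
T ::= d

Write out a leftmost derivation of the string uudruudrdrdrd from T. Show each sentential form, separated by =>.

T=>uTrT=>uuTrTrT=>uudrTrT=>uudruTrTrT=>uudruuTrTrTrT=>uudruudrTrTrT=>uudruudrdrTrT=>uudruudrdrdrT=>uudruudrdrdrd

T => uTrT   [T ::= u T r T]
uTrT => uuTrTrT   [T ::= u T r T]
uuTrTrT => uudrTrT   [T ::= d]
uudrTrT => uudruTrTrT   [T ::= u T r T]
uudruTrTrT => uudruuTrTrTrT   [T ::= u T r T]
uudruuTrTrTrT => uudruudrTrTrT   [T ::= d]
uudruudrTrTrT => uudruudrdrTrT   [T ::= d]
uudruudrdrTrT => uudruudrdrdrT   [T ::= d]
uudruudrdrdrT => uudruudrdrdrd   [T ::= d]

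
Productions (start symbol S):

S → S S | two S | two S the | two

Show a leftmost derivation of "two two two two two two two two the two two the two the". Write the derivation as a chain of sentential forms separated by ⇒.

S ⇒ two S the   [S → two S the]
two S the ⇒ two S S the   [S → S S]
two S S the ⇒ two S S S the   [S → S S]
two S S S the ⇒ two two S S the   [S → two]
two two S S the ⇒ two two two S S the   [S → two S]
two two two S S the ⇒ two two two two S the S the   [S → two S the]
two two two two S the S the ⇒ two two two two two S the S the   [S → two S]
two two two two two S the S the ⇒ two two two two two two S the S the   [S → two S]
two two two two two two S the S the ⇒ two two two two two two S S the S the   [S → S S]
two two two two two two S S the S the ⇒ two two two two two two two S the S the S the   [S → two S the]
two two two two two two two S the S the S the ⇒ two two two two two two two two the S the S the   [S → two]
two two two two two two two two the S the S the ⇒ two two two two two two two two the two S the S the   [S → two S]
two two two two two two two two the two S the S the ⇒ two two two two two two two two the two two the S the   [S → two]
two two two two two two two two the two two the S the ⇒ two two two two two two two two the two two the two the   [S → two]

S ⇒ two S the ⇒ two S S the ⇒ two S S S the ⇒ two two S S the ⇒ two two two S S the ⇒ two two two two S the S the ⇒ two two two two two S the S the ⇒ two two two two two two S the S the ⇒ two two two two two two S S the S the ⇒ two two two two two two two S the S the S the ⇒ two two two two two two two two the S the S the ⇒ two two two two two two two two the two S the S the ⇒ two two two two two two two two the two two the S the ⇒ two two two two two two two two the two two the two the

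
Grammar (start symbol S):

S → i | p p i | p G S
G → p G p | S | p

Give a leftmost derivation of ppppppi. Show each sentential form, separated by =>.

S=>pGS=>ppS=>pppGS=>ppppS=>ppppppi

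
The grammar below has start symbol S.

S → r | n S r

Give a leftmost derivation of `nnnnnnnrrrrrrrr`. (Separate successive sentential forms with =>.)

S => nSr => nnSrr => nnnSrrr => nnnnSrrrr => nnnnnSrrrrr => nnnnnnSrrrrrr => nnnnnnnSrrrrrrr => nnnnnnnrrrrrrrr

S => nSr   [S → n S r]
nSr => nnSrr   [S → n S r]
nnSrr => nnnSrrr   [S → n S r]
nnnSrrr => nnnnSrrrr   [S → n S r]
nnnnSrrrr => nnnnnSrrrrr   [S → n S r]
nnnnnSrrrrr => nnnnnnSrrrrrr   [S → n S r]
nnnnnnSrrrrrr => nnnnnnnSrrrrrrr   [S → n S r]
nnnnnnnSrrrrrrr => nnnnnnnrrrrrrrr   [S → r]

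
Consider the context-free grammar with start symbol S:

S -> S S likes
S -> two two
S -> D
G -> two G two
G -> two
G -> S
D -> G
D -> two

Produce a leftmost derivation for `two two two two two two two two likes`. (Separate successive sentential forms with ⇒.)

S ⇒ S S likes ⇒ two two S likes ⇒ two two D likes ⇒ two two G likes ⇒ two two two G two likes ⇒ two two two two G two two likes ⇒ two two two two S two two likes ⇒ two two two two two two two two likes

S ⇒ S S likes   [S -> S S likes]
S S likes ⇒ two two S likes   [S -> two two]
two two S likes ⇒ two two D likes   [S -> D]
two two D likes ⇒ two two G likes   [D -> G]
two two G likes ⇒ two two two G two likes   [G -> two G two]
two two two G two likes ⇒ two two two two G two two likes   [G -> two G two]
two two two two G two two likes ⇒ two two two two S two two likes   [G -> S]
two two two two S two two likes ⇒ two two two two two two two two likes   [S -> two two]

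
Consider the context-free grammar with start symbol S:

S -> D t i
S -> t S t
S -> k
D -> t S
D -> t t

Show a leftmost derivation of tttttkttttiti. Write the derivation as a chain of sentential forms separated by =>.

S => Dti   [S -> D t i]
Dti => tSti   [D -> t S]
tSti => tDtiti   [S -> D t i]
tDtiti => ttStiti   [D -> t S]
ttStiti => tttSttiti   [S -> t S t]
tttSttiti => ttttStttiti   [S -> t S t]
ttttStttiti => tttttSttttiti   [S -> t S t]
tttttSttttiti => tttttkttttiti   [S -> k]

S=>Dti=>tSti=>tDtiti=>ttStiti=>tttSttiti=>ttttStttiti=>tttttSttttiti=>tttttkttttiti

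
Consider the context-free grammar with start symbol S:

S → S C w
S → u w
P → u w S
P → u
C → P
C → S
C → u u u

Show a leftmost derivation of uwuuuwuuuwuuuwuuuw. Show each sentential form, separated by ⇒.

S⇒SCw⇒SCwCw⇒SCwCwCw⇒SCwCwCwCw⇒uwCwCwCwCw⇒uwuuuwCwCwCw⇒uwuuuwuuuwCwCw⇒uwuuuwuuuwuuuwCw⇒uwuuuwuuuwuuuwuuuw

S ⇒ SCw   [S → S C w]
SCw ⇒ SCwCw   [S → S C w]
SCwCw ⇒ SCwCwCw   [S → S C w]
SCwCwCw ⇒ SCwCwCwCw   [S → S C w]
SCwCwCwCw ⇒ uwCwCwCwCw   [S → u w]
uwCwCwCwCw ⇒ uwuuuwCwCwCw   [C → u u u]
uwuuuwCwCwCw ⇒ uwuuuwuuuwCwCw   [C → u u u]
uwuuuwuuuwCwCw ⇒ uwuuuwuuuwuuuwCw   [C → u u u]
uwuuuwuuuwuuuwCw ⇒ uwuuuwuuuwuuuwuuuw   [C → u u u]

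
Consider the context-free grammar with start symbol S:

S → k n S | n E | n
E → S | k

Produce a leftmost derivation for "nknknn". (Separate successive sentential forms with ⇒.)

S ⇒ nE   [S → n E]
nE ⇒ nS   [E → S]
nS ⇒ nknS   [S → k n S]
nknS ⇒ nknknS   [S → k n S]
nknknS ⇒ nknknn   [S → n]

S ⇒ nE ⇒ nS ⇒ nknS ⇒ nknknS ⇒ nknknn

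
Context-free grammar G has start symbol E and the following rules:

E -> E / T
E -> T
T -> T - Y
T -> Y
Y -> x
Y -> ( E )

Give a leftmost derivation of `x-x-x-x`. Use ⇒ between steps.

E ⇒ T ⇒ T-Y ⇒ T-Y-Y ⇒ T-Y-Y-Y ⇒ Y-Y-Y-Y ⇒ x-Y-Y-Y ⇒ x-x-Y-Y ⇒ x-x-x-Y ⇒ x-x-x-x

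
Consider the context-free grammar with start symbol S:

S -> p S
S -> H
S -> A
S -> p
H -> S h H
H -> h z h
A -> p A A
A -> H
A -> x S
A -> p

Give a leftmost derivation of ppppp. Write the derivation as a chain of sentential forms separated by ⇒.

S ⇒ A   [S -> A]
A ⇒ pAA   [A -> p A A]
pAA ⇒ ppAAA   [A -> p A A]
ppAAA ⇒ pppAA   [A -> p]
pppAA ⇒ ppppA   [A -> p]
ppppA ⇒ ppppp   [A -> p]

S ⇒ A ⇒ pAA ⇒ ppAAA ⇒ pppAA ⇒ ppppA ⇒ ppppp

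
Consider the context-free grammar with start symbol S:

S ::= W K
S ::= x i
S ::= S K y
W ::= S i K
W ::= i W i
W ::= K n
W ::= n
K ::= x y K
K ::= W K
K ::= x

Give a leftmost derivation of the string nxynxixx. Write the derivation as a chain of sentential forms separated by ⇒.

S ⇒ WK ⇒ nK ⇒ nxyK ⇒ nxyWK ⇒ nxySiKK ⇒ nxyWKiKK ⇒ nxynKiKK ⇒ nxynxiKK ⇒ nxynxixK ⇒ nxynxixx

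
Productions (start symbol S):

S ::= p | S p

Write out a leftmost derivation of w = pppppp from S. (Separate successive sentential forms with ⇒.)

S⇒Sp⇒Spp⇒Sppp⇒Spppp⇒Sppppp⇒pppppp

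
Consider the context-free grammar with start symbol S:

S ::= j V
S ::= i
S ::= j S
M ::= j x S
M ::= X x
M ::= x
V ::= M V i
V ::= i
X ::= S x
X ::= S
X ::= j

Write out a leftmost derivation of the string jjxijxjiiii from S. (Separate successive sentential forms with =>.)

S => jV => jMVi => jjxSVi => jjxiVi => jjxiMVii => jjxijxSVii => jjxijxjVVii => jjxijxjiVii => jjxijxjiiii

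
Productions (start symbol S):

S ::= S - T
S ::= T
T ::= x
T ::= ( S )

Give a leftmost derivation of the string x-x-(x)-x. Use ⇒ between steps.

S⇒S-T⇒S-T-T⇒S-T-T-T⇒T-T-T-T⇒x-T-T-T⇒x-x-T-T⇒x-x-(S)-T⇒x-x-(T)-T⇒x-x-(x)-T⇒x-x-(x)-x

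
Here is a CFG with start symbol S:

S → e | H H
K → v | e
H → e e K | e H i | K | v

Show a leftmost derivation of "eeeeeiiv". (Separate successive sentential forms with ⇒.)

S⇒HH⇒eHiH⇒eeHiiH⇒eeeeKiiH⇒eeeeeiiH⇒eeeeeiiv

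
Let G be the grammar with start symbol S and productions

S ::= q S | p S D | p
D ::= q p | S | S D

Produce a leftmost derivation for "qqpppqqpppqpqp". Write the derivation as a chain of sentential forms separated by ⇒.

S ⇒ qS   [S ::= q S]
qS ⇒ qqS   [S ::= q S]
qqS ⇒ qqpSD   [S ::= p S D]
qqpSD ⇒ qqppD   [S ::= p]
qqppD ⇒ qqppSD   [D ::= S D]
qqppSD ⇒ qqpppSDD   [S ::= p S D]
qqpppSDD ⇒ qqpppqSDD   [S ::= q S]
qqpppqSDD ⇒ qqpppqqSDD   [S ::= q S]
qqpppqqSDD ⇒ qqpppqqpSDDD   [S ::= p S D]
qqpppqqpSDDD ⇒ qqpppqqppDDD   [S ::= p]
qqpppqqppDDD ⇒ qqpppqqppSDD   [D ::= S]
qqpppqqppSDD ⇒ qqpppqqpppDD   [S ::= p]
qqpppqqpppDD ⇒ qqpppqqpppqpD   [D ::= q p]
qqpppqqpppqpD ⇒ qqpppqqpppqpqp   [D ::= q p]

S⇒qS⇒qqS⇒qqpSD⇒qqppD⇒qqppSD⇒qqpppSDD⇒qqpppqSDD⇒qqpppqqSDD⇒qqpppqqpSDDD⇒qqpppqqppDDD⇒qqpppqqppSDD⇒qqpppqqpppDD⇒qqpppqqpppqpD⇒qqpppqqpppqpqp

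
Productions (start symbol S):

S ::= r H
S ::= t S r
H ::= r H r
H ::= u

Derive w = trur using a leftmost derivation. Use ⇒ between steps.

S⇒tSr⇒trHr⇒trur

S ⇒ tSr   [S ::= t S r]
tSr ⇒ trHr   [S ::= r H]
trHr ⇒ trur   [H ::= u]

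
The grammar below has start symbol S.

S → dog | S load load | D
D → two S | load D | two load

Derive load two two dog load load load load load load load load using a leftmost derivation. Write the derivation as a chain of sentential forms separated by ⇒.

S ⇒ S load load   [S → S load load]
S load load ⇒ S load load load load   [S → S load load]
S load load load load ⇒ S load load load load load load   [S → S load load]
S load load load load load load ⇒ S load load load load load load load load   [S → S load load]
S load load load load load load load load ⇒ D load load load load load load load load   [S → D]
D load load load load load load load load ⇒ load D load load load load load load load load   [D → load D]
load D load load load load load load load load ⇒ load two S load load load load load load load load   [D → two S]
load two S load load load load load load load load ⇒ load two D load load load load load load load load   [S → D]
load two D load load load load load load load load ⇒ load two two S load load load load load load load load   [D → two S]
load two two S load load load load load load load load ⇒ load two two dog load load load load load load load load   [S → dog]

S ⇒ S load load ⇒ S load load load load ⇒ S load load load load load load ⇒ S load load load load load load load load ⇒ D load load load load load load load load ⇒ load D load load load load load load load load ⇒ load two S load load load load load load load load ⇒ load two D load load load load load load load load ⇒ load two two S load load load load load load load load ⇒ load two two dog load load load load load load load load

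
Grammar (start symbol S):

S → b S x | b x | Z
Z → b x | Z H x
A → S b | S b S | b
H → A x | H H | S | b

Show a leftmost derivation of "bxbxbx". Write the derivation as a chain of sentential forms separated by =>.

S=>Z=>ZHx=>ZHxHx=>bxHxHx=>bxbxHx=>bxbxbx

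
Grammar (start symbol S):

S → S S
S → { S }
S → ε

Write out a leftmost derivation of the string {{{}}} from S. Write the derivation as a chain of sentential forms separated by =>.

S => SS   [S → S S]
SS => {S}S   [S → { S }]
{S}S => {{S}}S   [S → { S }]
{{S}}S => {{SS}}S   [S → S S]
{{SS}}S => {{SSS}}S   [S → S S]
{{SSS}}S => {{SSSS}}S   [S → S S]
{{SSSS}}S => {{{S}SSS}}S   [S → { S }]
{{{S}SSS}}S => {{{}SSS}}S   [S → ε]
{{{}SSS}}S => {{{}SS}}S   [S → ε]
{{{}SS}}S => {{{}S}}S   [S → ε]
{{{}S}}S => {{{}}}S   [S → ε]
{{{}}}S => {{{}}}   [S → ε]

S => SS => {S}S => {{S}}S => {{SS}}S => {{SSS}}S => {{SSSS}}S => {{{S}SSS}}S => {{{}SSS}}S => {{{}SS}}S => {{{}S}}S => {{{}}}S => {{{}}}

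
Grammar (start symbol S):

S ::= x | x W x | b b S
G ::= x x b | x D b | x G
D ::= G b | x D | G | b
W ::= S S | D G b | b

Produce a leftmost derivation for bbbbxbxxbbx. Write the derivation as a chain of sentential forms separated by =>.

S => bbS   [S ::= b b S]
bbS => bbbbS   [S ::= b b S]
bbbbS => bbbbxWx   [S ::= x W x]
bbbbxWx => bbbbxDGbx   [W ::= D G b]
bbbbxDGbx => bbbbxbGbx   [D ::= b]
bbbbxbGbx => bbbbxbxxbbx   [G ::= x x b]

S => bbS => bbbbS => bbbbxWx => bbbbxDGbx => bbbbxbGbx => bbbbxbxxbbx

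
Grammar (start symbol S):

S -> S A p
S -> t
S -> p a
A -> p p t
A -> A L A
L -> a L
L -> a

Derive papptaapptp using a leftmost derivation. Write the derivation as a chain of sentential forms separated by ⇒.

S ⇒ SAp ⇒ paAp ⇒ paALAp ⇒ papptLAp ⇒ papptaLAp ⇒ papptaaAp ⇒ papptaapptp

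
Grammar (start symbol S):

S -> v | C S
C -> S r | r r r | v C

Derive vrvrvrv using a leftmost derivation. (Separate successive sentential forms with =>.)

S=>CS=>SrS=>CSrS=>SrSrS=>CSrSrS=>SrSrSrS=>vrSrSrS=>vrvrSrS=>vrvrvrS=>vrvrvrv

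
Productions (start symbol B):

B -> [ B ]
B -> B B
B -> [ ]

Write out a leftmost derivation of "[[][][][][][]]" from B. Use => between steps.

B => [B]   [B -> [ B ]]
[B] => [BB]   [B -> B B]
[BB] => [BBB]   [B -> B B]
[BBB] => [BBBB]   [B -> B B]
[BBBB] => [BBBBB]   [B -> B B]
[BBBBB] => [BBBBBB]   [B -> B B]
[BBBBBB] => [[]BBBBB]   [B -> [ ]]
[[]BBBBB] => [[][]BBBB]   [B -> [ ]]
[[][]BBBB] => [[][][]BBB]   [B -> [ ]]
[[][][]BBB] => [[][][][]BB]   [B -> [ ]]
[[][][][]BB] => [[][][][][]B]   [B -> [ ]]
[[][][][][]B] => [[][][][][][]]   [B -> [ ]]

B => [B] => [BB] => [BBB] => [BBBB] => [BBBBB] => [BBBBBB] => [[]BBBBB] => [[][]BBBB] => [[][][]BBB] => [[][][][]BB] => [[][][][][]B] => [[][][][][][]]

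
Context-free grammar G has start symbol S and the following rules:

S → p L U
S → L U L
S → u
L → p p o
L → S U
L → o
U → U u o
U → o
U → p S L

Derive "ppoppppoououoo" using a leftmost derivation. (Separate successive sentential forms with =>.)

S => LUL => ppoUL => ppopSLL => ppoppLULL => ppoppppoULL => ppoppppooLL => ppoppppooSUL => ppoppppoouUL => ppoppppoouUuoL => ppoppppoououoL => ppoppppoououoo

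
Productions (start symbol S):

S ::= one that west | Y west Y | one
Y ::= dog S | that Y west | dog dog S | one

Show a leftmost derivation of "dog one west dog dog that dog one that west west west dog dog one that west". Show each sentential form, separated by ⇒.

S ⇒ Y west Y ⇒ dog S west Y ⇒ dog one west Y ⇒ dog one west dog dog S ⇒ dog one west dog dog Y west Y ⇒ dog one west dog dog that Y west west Y ⇒ dog one west dog dog that dog S west west Y ⇒ dog one west dog dog that dog one that west west west Y ⇒ dog one west dog dog that dog one that west west west dog dog S ⇒ dog one west dog dog that dog one that west west west dog dog one that west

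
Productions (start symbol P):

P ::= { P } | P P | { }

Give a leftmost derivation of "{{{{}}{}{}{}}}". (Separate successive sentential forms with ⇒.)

P ⇒ {P}   [P ::= { P }]
{P} ⇒ {{P}}   [P ::= { P }]
{{P}} ⇒ {{PP}}   [P ::= P P]
{{PP}} ⇒ {{PPP}}   [P ::= P P]
{{PPP}} ⇒ {{{P}PP}}   [P ::= { P }]
{{{P}PP}} ⇒ {{{{}}PP}}   [P ::= { }]
{{{{}}PP}} ⇒ {{{{}}PPP}}   [P ::= P P]
{{{{}}PPP}} ⇒ {{{{}}{}PP}}   [P ::= { }]
{{{{}}{}PP}} ⇒ {{{{}}{}{}P}}   [P ::= { }]
{{{{}}{}{}P}} ⇒ {{{{}}{}{}{}}}   [P ::= { }]

P⇒{P}⇒{{P}}⇒{{PP}}⇒{{PPP}}⇒{{{P}PP}}⇒{{{{}}PP}}⇒{{{{}}PPP}}⇒{{{{}}{}PP}}⇒{{{{}}{}{}P}}⇒{{{{}}{}{}{}}}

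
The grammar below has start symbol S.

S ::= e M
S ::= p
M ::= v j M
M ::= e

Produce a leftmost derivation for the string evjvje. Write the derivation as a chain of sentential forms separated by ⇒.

S ⇒ eM ⇒ evjM ⇒ evjvjM ⇒ evjvje

S ⇒ eM   [S ::= e M]
eM ⇒ evjM   [M ::= v j M]
evjM ⇒ evjvjM   [M ::= v j M]
evjvjM ⇒ evjvje   [M ::= e]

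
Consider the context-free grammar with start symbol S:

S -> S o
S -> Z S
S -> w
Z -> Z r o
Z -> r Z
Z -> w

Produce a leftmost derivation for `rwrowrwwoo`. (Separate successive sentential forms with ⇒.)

S ⇒ So   [S -> S o]
So ⇒ ZSo   [S -> Z S]
ZSo ⇒ rZSo   [Z -> r Z]
rZSo ⇒ rZroSo   [Z -> Z r o]
rZroSo ⇒ rwroSo   [Z -> w]
rwroSo ⇒ rwroZSo   [S -> Z S]
rwroZSo ⇒ rwrowSo   [Z -> w]
rwrowSo ⇒ rwrowSoo   [S -> S o]
rwrowSoo ⇒ rwrowZSoo   [S -> Z S]
rwrowZSoo ⇒ rwrowrZSoo   [Z -> r Z]
rwrowrZSoo ⇒ rwrowrwSoo   [Z -> w]
rwrowrwSoo ⇒ rwrowrwwoo   [S -> w]

S⇒So⇒ZSo⇒rZSo⇒rZroSo⇒rwroSo⇒rwroZSo⇒rwrowSo⇒rwrowSoo⇒rwrowZSoo⇒rwrowrZSoo⇒rwrowrwSoo⇒rwrowrwwoo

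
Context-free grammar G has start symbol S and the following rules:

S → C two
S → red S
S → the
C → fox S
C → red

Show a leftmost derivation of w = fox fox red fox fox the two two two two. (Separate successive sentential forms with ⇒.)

S ⇒ C two   [S → C two]
C two ⇒ fox S two   [C → fox S]
fox S two ⇒ fox C two two   [S → C two]
fox C two two ⇒ fox fox S two two   [C → fox S]
fox fox S two two ⇒ fox fox red S two two   [S → red S]
fox fox red S two two ⇒ fox fox red C two two two   [S → C two]
fox fox red C two two two ⇒ fox fox red fox S two two two   [C → fox S]
fox fox red fox S two two two ⇒ fox fox red fox C two two two two   [S → C two]
fox fox red fox C two two two two ⇒ fox fox red fox fox S two two two two   [C → fox S]
fox fox red fox fox S two two two two ⇒ fox fox red fox fox the two two two two   [S → the]

S ⇒ C two ⇒ fox S two ⇒ fox C two two ⇒ fox fox S two two ⇒ fox fox red S two two ⇒ fox fox red C two two two ⇒ fox fox red fox S two two two ⇒ fox fox red fox C two two two two ⇒ fox fox red fox fox S two two two two ⇒ fox fox red fox fox the two two two two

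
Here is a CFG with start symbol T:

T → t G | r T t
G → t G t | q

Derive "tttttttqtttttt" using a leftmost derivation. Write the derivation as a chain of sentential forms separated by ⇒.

T ⇒ tG ⇒ ttGt ⇒ tttGtt ⇒ ttttGttt ⇒ tttttGtttt ⇒ ttttttGttttt ⇒ tttttttGtttttt ⇒ tttttttqtttttt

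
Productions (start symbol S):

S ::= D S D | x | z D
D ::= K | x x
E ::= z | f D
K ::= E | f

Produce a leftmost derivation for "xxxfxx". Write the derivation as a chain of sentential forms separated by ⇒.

S ⇒ DSD ⇒ xxSD ⇒ xxxD ⇒ xxxK ⇒ xxxE ⇒ xxxfD ⇒ xxxfxx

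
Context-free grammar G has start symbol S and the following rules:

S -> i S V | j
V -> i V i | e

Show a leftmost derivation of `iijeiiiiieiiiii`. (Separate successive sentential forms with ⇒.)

S ⇒ iSV ⇒ iiSVV ⇒ iijVV ⇒ iijeV ⇒ iijeiVi ⇒ iijeiiVii ⇒ iijeiiiViii ⇒ iijeiiiiViiii ⇒ iijeiiiiiViiiii ⇒ iijeiiiiieiiiii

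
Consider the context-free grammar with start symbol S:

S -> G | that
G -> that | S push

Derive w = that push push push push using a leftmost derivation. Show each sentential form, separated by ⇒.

S ⇒ G   [S -> G]
G ⇒ S push   [G -> S push]
S push ⇒ G push   [S -> G]
G push ⇒ S push push   [G -> S push]
S push push ⇒ G push push   [S -> G]
G push push ⇒ S push push push   [G -> S push]
S push push push ⇒ G push push push   [S -> G]
G push push push ⇒ S push push push push   [G -> S push]
S push push push push ⇒ G push push push push   [S -> G]
G push push push push ⇒ that push push push push   [G -> that]

S ⇒ G ⇒ S push ⇒ G push ⇒ S push push ⇒ G push push ⇒ S push push push ⇒ G push push push ⇒ S push push push push ⇒ G push push push push ⇒ that push push push push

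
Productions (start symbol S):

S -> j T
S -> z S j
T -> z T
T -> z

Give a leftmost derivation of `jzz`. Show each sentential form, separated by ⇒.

S ⇒ jT   [S -> j T]
jT ⇒ jzT   [T -> z T]
jzT ⇒ jzz   [T -> z]

S ⇒ jT ⇒ jzT ⇒ jzz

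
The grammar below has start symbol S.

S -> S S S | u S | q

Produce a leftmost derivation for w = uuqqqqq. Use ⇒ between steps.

S ⇒ SSS   [S -> S S S]
SSS ⇒ uSSS   [S -> u S]
uSSS ⇒ uuSSS   [S -> u S]
uuSSS ⇒ uuSSSSS   [S -> S S S]
uuSSSSS ⇒ uuqSSSS   [S -> q]
uuqSSSS ⇒ uuqqSSS   [S -> q]
uuqqSSS ⇒ uuqqqSS   [S -> q]
uuqqqSS ⇒ uuqqqqS   [S -> q]
uuqqqqS ⇒ uuqqqqq   [S -> q]

S⇒SSS⇒uSSS⇒uuSSS⇒uuSSSSS⇒uuqSSSS⇒uuqqSSS⇒uuqqqSS⇒uuqqqqS⇒uuqqqqq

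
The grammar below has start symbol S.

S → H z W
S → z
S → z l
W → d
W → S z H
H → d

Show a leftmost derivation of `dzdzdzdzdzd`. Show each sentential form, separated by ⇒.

S ⇒ HzW   [S → H z W]
HzW ⇒ dzW   [H → d]
dzW ⇒ dzSzH   [W → S z H]
dzSzH ⇒ dzHzWzH   [S → H z W]
dzHzWzH ⇒ dzdzWzH   [H → d]
dzdzWzH ⇒ dzdzSzHzH   [W → S z H]
dzdzSzHzH ⇒ dzdzHzWzHzH   [S → H z W]
dzdzHzWzHzH ⇒ dzdzdzWzHzH   [H → d]
dzdzdzWzHzH ⇒ dzdzdzdzHzH   [W → d]
dzdzdzdzHzH ⇒ dzdzdzdzdzH   [H → d]
dzdzdzdzdzH ⇒ dzdzdzdzdzd   [H → d]

S ⇒ HzW ⇒ dzW ⇒ dzSzH ⇒ dzHzWzH ⇒ dzdzWzH ⇒ dzdzSzHzH ⇒ dzdzHzWzHzH ⇒ dzdzdzWzHzH ⇒ dzdzdzdzHzH ⇒ dzdzdzdzdzH ⇒ dzdzdzdzdzd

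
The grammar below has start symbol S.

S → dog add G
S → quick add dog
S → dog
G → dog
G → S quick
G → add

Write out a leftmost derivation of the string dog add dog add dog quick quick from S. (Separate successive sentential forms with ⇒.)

S ⇒ dog add G ⇒ dog add S quick ⇒ dog add dog add G quick ⇒ dog add dog add S quick quick ⇒ dog add dog add dog quick quick

S ⇒ dog add G   [S → dog add G]
dog add G ⇒ dog add S quick   [G → S quick]
dog add S quick ⇒ dog add dog add G quick   [S → dog add G]
dog add dog add G quick ⇒ dog add dog add S quick quick   [G → S quick]
dog add dog add S quick quick ⇒ dog add dog add dog quick quick   [S → dog]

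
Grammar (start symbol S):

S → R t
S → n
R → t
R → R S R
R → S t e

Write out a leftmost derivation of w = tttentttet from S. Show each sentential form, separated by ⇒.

S ⇒ Rt ⇒ Stet ⇒ Rttet ⇒ RSRttet ⇒ SteSRttet ⇒ RtteSRttet ⇒ ttteSRttet ⇒ tttenRttet ⇒ tttentttet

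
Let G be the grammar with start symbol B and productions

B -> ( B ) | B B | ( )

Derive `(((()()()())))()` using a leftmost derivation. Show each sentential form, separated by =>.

B => BB   [B -> B B]
BB => (B)B   [B -> ( B )]
(B)B => ((B))B   [B -> ( B )]
((B))B => (((B)))B   [B -> ( B )]
(((B)))B => (((BB)))B   [B -> B B]
(((BB)))B => (((()B)))B   [B -> ( )]
(((()B)))B => (((()BB)))B   [B -> B B]
(((()BB)))B => (((()BBB)))B   [B -> B B]
(((()BBB)))B => (((()()BB)))B   [B -> ( )]
(((()()BB)))B => (((()()()B)))B   [B -> ( )]
(((()()()B)))B => (((()()()())))B   [B -> ( )]
(((()()()())))B => (((()()()())))()   [B -> ( )]

B => BB => (B)B => ((B))B => (((B)))B => (((BB)))B => (((()B)))B => (((()BB)))B => (((()BBB)))B => (((()()BB)))B => (((()()()B)))B => (((()()()())))B => (((()()()())))()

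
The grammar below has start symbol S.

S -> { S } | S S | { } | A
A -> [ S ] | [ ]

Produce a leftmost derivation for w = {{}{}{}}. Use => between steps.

S => {S} => {SS} => {SSS} => {{}SS} => {{}{}S} => {{}{}{}}

S => {S}   [S -> { S }]
{S} => {SS}   [S -> S S]
{SS} => {SSS}   [S -> S S]
{SSS} => {{}SS}   [S -> { }]
{{}SS} => {{}{}S}   [S -> { }]
{{}{}S} => {{}{}{}}   [S -> { }]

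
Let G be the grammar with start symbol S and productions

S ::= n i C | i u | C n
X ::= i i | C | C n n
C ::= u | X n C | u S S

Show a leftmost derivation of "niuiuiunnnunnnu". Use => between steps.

S => niC   [S ::= n i C]
niC => niXnC   [C ::= X n C]
niXnC => niCnnnC   [X ::= C n n]
niCnnnC => niXnCnnnC   [C ::= X n C]
niXnCnnnC => niCnnnCnnnC   [X ::= C n n]
niCnnnCnnnC => niuSSnnnCnnnC   [C ::= u S S]
niuSSnnnCnnnC => niuiuSnnnCnnnC   [S ::= i u]
niuiuSnnnCnnnC => niuiuiunnnCnnnC   [S ::= i u]
niuiuiunnnCnnnC => niuiuiunnnunnnC   [C ::= u]
niuiuiunnnunnnC => niuiuiunnnunnnu   [C ::= u]

S=>niC=>niXnC=>niCnnnC=>niXnCnnnC=>niCnnnCnnnC=>niuSSnnnCnnnC=>niuiuSnnnCnnnC=>niuiuiunnnCnnnC=>niuiuiunnnunnnC=>niuiuiunnnunnnu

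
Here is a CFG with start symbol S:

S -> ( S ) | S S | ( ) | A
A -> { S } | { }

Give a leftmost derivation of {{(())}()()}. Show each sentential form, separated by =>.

S => A   [S -> A]
A => {S}   [A -> { S }]
{S} => {SS}   [S -> S S]
{SS} => {SSS}   [S -> S S]
{SSS} => {ASS}   [S -> A]
{ASS} => {{S}SS}   [A -> { S }]
{{S}SS} => {{(S)}SS}   [S -> ( S )]
{{(S)}SS} => {{(())}SS}   [S -> ( )]
{{(())}SS} => {{(())}()S}   [S -> ( )]
{{(())}()S} => {{(())}()()}   [S -> ( )]

S=>A=>{S}=>{SS}=>{SSS}=>{ASS}=>{{S}SS}=>{{(S)}SS}=>{{(())}SS}=>{{(())}()S}=>{{(())}()()}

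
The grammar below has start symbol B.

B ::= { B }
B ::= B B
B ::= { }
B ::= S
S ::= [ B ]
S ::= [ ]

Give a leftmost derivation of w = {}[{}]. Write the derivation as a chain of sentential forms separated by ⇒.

B ⇒ BB   [B ::= B B]
BB ⇒ {}B   [B ::= { }]
{}B ⇒ {}S   [B ::= S]
{}S ⇒ {}[B]   [S ::= [ B ]]
{}[B] ⇒ {}[{}]   [B ::= { }]

B⇒BB⇒{}B⇒{}S⇒{}[B]⇒{}[{}]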